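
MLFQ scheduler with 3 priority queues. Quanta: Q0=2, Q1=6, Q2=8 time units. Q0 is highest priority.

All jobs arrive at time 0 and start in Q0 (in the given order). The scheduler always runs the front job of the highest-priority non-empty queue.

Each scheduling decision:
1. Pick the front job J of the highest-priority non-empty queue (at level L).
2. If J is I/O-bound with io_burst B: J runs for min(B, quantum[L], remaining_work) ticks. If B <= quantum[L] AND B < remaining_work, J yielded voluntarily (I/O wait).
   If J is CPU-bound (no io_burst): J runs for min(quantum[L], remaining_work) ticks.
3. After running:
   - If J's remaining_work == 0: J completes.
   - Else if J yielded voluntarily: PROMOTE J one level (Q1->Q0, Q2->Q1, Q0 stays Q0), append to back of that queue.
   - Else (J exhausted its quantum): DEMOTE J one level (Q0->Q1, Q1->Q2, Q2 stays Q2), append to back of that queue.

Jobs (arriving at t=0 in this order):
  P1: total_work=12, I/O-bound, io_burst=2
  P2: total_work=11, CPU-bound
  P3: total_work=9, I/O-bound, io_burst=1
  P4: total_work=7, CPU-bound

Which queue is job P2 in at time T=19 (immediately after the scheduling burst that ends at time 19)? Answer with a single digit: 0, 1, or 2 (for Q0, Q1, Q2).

t=0-2: P1@Q0 runs 2, rem=10, I/O yield, promote→Q0. Q0=[P2,P3,P4,P1] Q1=[] Q2=[]
t=2-4: P2@Q0 runs 2, rem=9, quantum used, demote→Q1. Q0=[P3,P4,P1] Q1=[P2] Q2=[]
t=4-5: P3@Q0 runs 1, rem=8, I/O yield, promote→Q0. Q0=[P4,P1,P3] Q1=[P2] Q2=[]
t=5-7: P4@Q0 runs 2, rem=5, quantum used, demote→Q1. Q0=[P1,P3] Q1=[P2,P4] Q2=[]
t=7-9: P1@Q0 runs 2, rem=8, I/O yield, promote→Q0. Q0=[P3,P1] Q1=[P2,P4] Q2=[]
t=9-10: P3@Q0 runs 1, rem=7, I/O yield, promote→Q0. Q0=[P1,P3] Q1=[P2,P4] Q2=[]
t=10-12: P1@Q0 runs 2, rem=6, I/O yield, promote→Q0. Q0=[P3,P1] Q1=[P2,P4] Q2=[]
t=12-13: P3@Q0 runs 1, rem=6, I/O yield, promote→Q0. Q0=[P1,P3] Q1=[P2,P4] Q2=[]
t=13-15: P1@Q0 runs 2, rem=4, I/O yield, promote→Q0. Q0=[P3,P1] Q1=[P2,P4] Q2=[]
t=15-16: P3@Q0 runs 1, rem=5, I/O yield, promote→Q0. Q0=[P1,P3] Q1=[P2,P4] Q2=[]
t=16-18: P1@Q0 runs 2, rem=2, I/O yield, promote→Q0. Q0=[P3,P1] Q1=[P2,P4] Q2=[]
t=18-19: P3@Q0 runs 1, rem=4, I/O yield, promote→Q0. Q0=[P1,P3] Q1=[P2,P4] Q2=[]
t=19-21: P1@Q0 runs 2, rem=0, completes. Q0=[P3] Q1=[P2,P4] Q2=[]
t=21-22: P3@Q0 runs 1, rem=3, I/O yield, promote→Q0. Q0=[P3] Q1=[P2,P4] Q2=[]
t=22-23: P3@Q0 runs 1, rem=2, I/O yield, promote→Q0. Q0=[P3] Q1=[P2,P4] Q2=[]
t=23-24: P3@Q0 runs 1, rem=1, I/O yield, promote→Q0. Q0=[P3] Q1=[P2,P4] Q2=[]
t=24-25: P3@Q0 runs 1, rem=0, completes. Q0=[] Q1=[P2,P4] Q2=[]
t=25-31: P2@Q1 runs 6, rem=3, quantum used, demote→Q2. Q0=[] Q1=[P4] Q2=[P2]
t=31-36: P4@Q1 runs 5, rem=0, completes. Q0=[] Q1=[] Q2=[P2]
t=36-39: P2@Q2 runs 3, rem=0, completes. Q0=[] Q1=[] Q2=[]

Answer: 1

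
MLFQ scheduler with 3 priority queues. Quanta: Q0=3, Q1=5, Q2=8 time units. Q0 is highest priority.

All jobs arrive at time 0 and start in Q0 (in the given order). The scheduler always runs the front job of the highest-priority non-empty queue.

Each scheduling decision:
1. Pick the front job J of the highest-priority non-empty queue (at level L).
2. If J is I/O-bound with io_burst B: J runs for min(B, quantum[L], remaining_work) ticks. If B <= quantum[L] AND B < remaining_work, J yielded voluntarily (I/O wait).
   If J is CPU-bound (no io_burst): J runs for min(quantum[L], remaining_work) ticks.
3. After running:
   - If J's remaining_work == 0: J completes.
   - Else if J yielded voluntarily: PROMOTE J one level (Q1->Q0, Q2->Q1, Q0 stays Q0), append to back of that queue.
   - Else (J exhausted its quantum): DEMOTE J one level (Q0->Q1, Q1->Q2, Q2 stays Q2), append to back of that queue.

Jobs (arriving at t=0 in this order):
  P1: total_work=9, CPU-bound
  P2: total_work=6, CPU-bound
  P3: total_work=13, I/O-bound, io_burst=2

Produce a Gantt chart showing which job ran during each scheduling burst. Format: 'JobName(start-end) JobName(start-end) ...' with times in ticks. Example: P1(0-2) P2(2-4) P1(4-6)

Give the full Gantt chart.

Answer: P1(0-3) P2(3-6) P3(6-8) P3(8-10) P3(10-12) P3(12-14) P3(14-16) P3(16-18) P3(18-19) P1(19-24) P2(24-27) P1(27-28)

Derivation:
t=0-3: P1@Q0 runs 3, rem=6, quantum used, demote→Q1. Q0=[P2,P3] Q1=[P1] Q2=[]
t=3-6: P2@Q0 runs 3, rem=3, quantum used, demote→Q1. Q0=[P3] Q1=[P1,P2] Q2=[]
t=6-8: P3@Q0 runs 2, rem=11, I/O yield, promote→Q0. Q0=[P3] Q1=[P1,P2] Q2=[]
t=8-10: P3@Q0 runs 2, rem=9, I/O yield, promote→Q0. Q0=[P3] Q1=[P1,P2] Q2=[]
t=10-12: P3@Q0 runs 2, rem=7, I/O yield, promote→Q0. Q0=[P3] Q1=[P1,P2] Q2=[]
t=12-14: P3@Q0 runs 2, rem=5, I/O yield, promote→Q0. Q0=[P3] Q1=[P1,P2] Q2=[]
t=14-16: P3@Q0 runs 2, rem=3, I/O yield, promote→Q0. Q0=[P3] Q1=[P1,P2] Q2=[]
t=16-18: P3@Q0 runs 2, rem=1, I/O yield, promote→Q0. Q0=[P3] Q1=[P1,P2] Q2=[]
t=18-19: P3@Q0 runs 1, rem=0, completes. Q0=[] Q1=[P1,P2] Q2=[]
t=19-24: P1@Q1 runs 5, rem=1, quantum used, demote→Q2. Q0=[] Q1=[P2] Q2=[P1]
t=24-27: P2@Q1 runs 3, rem=0, completes. Q0=[] Q1=[] Q2=[P1]
t=27-28: P1@Q2 runs 1, rem=0, completes. Q0=[] Q1=[] Q2=[]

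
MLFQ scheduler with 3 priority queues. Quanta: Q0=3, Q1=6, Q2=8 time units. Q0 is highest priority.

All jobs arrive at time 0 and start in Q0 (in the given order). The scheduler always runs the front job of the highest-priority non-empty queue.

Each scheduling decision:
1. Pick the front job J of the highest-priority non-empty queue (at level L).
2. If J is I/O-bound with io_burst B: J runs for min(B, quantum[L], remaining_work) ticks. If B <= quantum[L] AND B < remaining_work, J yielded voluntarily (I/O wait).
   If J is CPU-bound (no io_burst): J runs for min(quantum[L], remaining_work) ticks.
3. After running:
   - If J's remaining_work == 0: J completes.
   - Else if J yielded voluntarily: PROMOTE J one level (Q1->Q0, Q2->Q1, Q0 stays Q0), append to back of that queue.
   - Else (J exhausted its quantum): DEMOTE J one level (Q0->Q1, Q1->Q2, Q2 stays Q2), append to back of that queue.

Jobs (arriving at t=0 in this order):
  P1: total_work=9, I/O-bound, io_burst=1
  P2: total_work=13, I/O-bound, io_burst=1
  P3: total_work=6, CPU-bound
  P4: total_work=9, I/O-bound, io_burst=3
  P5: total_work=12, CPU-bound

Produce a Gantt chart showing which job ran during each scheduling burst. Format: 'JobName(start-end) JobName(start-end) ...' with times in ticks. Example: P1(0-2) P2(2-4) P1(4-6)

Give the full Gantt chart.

t=0-1: P1@Q0 runs 1, rem=8, I/O yield, promote→Q0. Q0=[P2,P3,P4,P5,P1] Q1=[] Q2=[]
t=1-2: P2@Q0 runs 1, rem=12, I/O yield, promote→Q0. Q0=[P3,P4,P5,P1,P2] Q1=[] Q2=[]
t=2-5: P3@Q0 runs 3, rem=3, quantum used, demote→Q1. Q0=[P4,P5,P1,P2] Q1=[P3] Q2=[]
t=5-8: P4@Q0 runs 3, rem=6, I/O yield, promote→Q0. Q0=[P5,P1,P2,P4] Q1=[P3] Q2=[]
t=8-11: P5@Q0 runs 3, rem=9, quantum used, demote→Q1. Q0=[P1,P2,P4] Q1=[P3,P5] Q2=[]
t=11-12: P1@Q0 runs 1, rem=7, I/O yield, promote→Q0. Q0=[P2,P4,P1] Q1=[P3,P5] Q2=[]
t=12-13: P2@Q0 runs 1, rem=11, I/O yield, promote→Q0. Q0=[P4,P1,P2] Q1=[P3,P5] Q2=[]
t=13-16: P4@Q0 runs 3, rem=3, I/O yield, promote→Q0. Q0=[P1,P2,P4] Q1=[P3,P5] Q2=[]
t=16-17: P1@Q0 runs 1, rem=6, I/O yield, promote→Q0. Q0=[P2,P4,P1] Q1=[P3,P5] Q2=[]
t=17-18: P2@Q0 runs 1, rem=10, I/O yield, promote→Q0. Q0=[P4,P1,P2] Q1=[P3,P5] Q2=[]
t=18-21: P4@Q0 runs 3, rem=0, completes. Q0=[P1,P2] Q1=[P3,P5] Q2=[]
t=21-22: P1@Q0 runs 1, rem=5, I/O yield, promote→Q0. Q0=[P2,P1] Q1=[P3,P5] Q2=[]
t=22-23: P2@Q0 runs 1, rem=9, I/O yield, promote→Q0. Q0=[P1,P2] Q1=[P3,P5] Q2=[]
t=23-24: P1@Q0 runs 1, rem=4, I/O yield, promote→Q0. Q0=[P2,P1] Q1=[P3,P5] Q2=[]
t=24-25: P2@Q0 runs 1, rem=8, I/O yield, promote→Q0. Q0=[P1,P2] Q1=[P3,P5] Q2=[]
t=25-26: P1@Q0 runs 1, rem=3, I/O yield, promote→Q0. Q0=[P2,P1] Q1=[P3,P5] Q2=[]
t=26-27: P2@Q0 runs 1, rem=7, I/O yield, promote→Q0. Q0=[P1,P2] Q1=[P3,P5] Q2=[]
t=27-28: P1@Q0 runs 1, rem=2, I/O yield, promote→Q0. Q0=[P2,P1] Q1=[P3,P5] Q2=[]
t=28-29: P2@Q0 runs 1, rem=6, I/O yield, promote→Q0. Q0=[P1,P2] Q1=[P3,P5] Q2=[]
t=29-30: P1@Q0 runs 1, rem=1, I/O yield, promote→Q0. Q0=[P2,P1] Q1=[P3,P5] Q2=[]
t=30-31: P2@Q0 runs 1, rem=5, I/O yield, promote→Q0. Q0=[P1,P2] Q1=[P3,P5] Q2=[]
t=31-32: P1@Q0 runs 1, rem=0, completes. Q0=[P2] Q1=[P3,P5] Q2=[]
t=32-33: P2@Q0 runs 1, rem=4, I/O yield, promote→Q0. Q0=[P2] Q1=[P3,P5] Q2=[]
t=33-34: P2@Q0 runs 1, rem=3, I/O yield, promote→Q0. Q0=[P2] Q1=[P3,P5] Q2=[]
t=34-35: P2@Q0 runs 1, rem=2, I/O yield, promote→Q0. Q0=[P2] Q1=[P3,P5] Q2=[]
t=35-36: P2@Q0 runs 1, rem=1, I/O yield, promote→Q0. Q0=[P2] Q1=[P3,P5] Q2=[]
t=36-37: P2@Q0 runs 1, rem=0, completes. Q0=[] Q1=[P3,P5] Q2=[]
t=37-40: P3@Q1 runs 3, rem=0, completes. Q0=[] Q1=[P5] Q2=[]
t=40-46: P5@Q1 runs 6, rem=3, quantum used, demote→Q2. Q0=[] Q1=[] Q2=[P5]
t=46-49: P5@Q2 runs 3, rem=0, completes. Q0=[] Q1=[] Q2=[]

Answer: P1(0-1) P2(1-2) P3(2-5) P4(5-8) P5(8-11) P1(11-12) P2(12-13) P4(13-16) P1(16-17) P2(17-18) P4(18-21) P1(21-22) P2(22-23) P1(23-24) P2(24-25) P1(25-26) P2(26-27) P1(27-28) P2(28-29) P1(29-30) P2(30-31) P1(31-32) P2(32-33) P2(33-34) P2(34-35) P2(35-36) P2(36-37) P3(37-40) P5(40-46) P5(46-49)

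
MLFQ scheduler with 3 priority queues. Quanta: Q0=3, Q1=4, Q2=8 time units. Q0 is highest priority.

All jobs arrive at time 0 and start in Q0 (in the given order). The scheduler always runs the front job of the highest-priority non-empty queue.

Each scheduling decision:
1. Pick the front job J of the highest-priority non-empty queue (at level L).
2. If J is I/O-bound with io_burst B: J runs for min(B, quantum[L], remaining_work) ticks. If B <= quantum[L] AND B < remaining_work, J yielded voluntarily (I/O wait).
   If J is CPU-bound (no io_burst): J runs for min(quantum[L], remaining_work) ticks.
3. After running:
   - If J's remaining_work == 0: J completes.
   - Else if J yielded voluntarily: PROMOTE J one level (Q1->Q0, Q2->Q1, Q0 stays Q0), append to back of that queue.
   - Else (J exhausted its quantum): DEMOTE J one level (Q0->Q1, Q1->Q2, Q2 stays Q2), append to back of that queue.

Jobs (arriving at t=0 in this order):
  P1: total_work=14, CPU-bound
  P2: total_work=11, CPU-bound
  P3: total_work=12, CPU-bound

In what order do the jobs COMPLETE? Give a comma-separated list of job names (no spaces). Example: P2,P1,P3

t=0-3: P1@Q0 runs 3, rem=11, quantum used, demote→Q1. Q0=[P2,P3] Q1=[P1] Q2=[]
t=3-6: P2@Q0 runs 3, rem=8, quantum used, demote→Q1. Q0=[P3] Q1=[P1,P2] Q2=[]
t=6-9: P3@Q0 runs 3, rem=9, quantum used, demote→Q1. Q0=[] Q1=[P1,P2,P3] Q2=[]
t=9-13: P1@Q1 runs 4, rem=7, quantum used, demote→Q2. Q0=[] Q1=[P2,P3] Q2=[P1]
t=13-17: P2@Q1 runs 4, rem=4, quantum used, demote→Q2. Q0=[] Q1=[P3] Q2=[P1,P2]
t=17-21: P3@Q1 runs 4, rem=5, quantum used, demote→Q2. Q0=[] Q1=[] Q2=[P1,P2,P3]
t=21-28: P1@Q2 runs 7, rem=0, completes. Q0=[] Q1=[] Q2=[P2,P3]
t=28-32: P2@Q2 runs 4, rem=0, completes. Q0=[] Q1=[] Q2=[P3]
t=32-37: P3@Q2 runs 5, rem=0, completes. Q0=[] Q1=[] Q2=[]

Answer: P1,P2,P3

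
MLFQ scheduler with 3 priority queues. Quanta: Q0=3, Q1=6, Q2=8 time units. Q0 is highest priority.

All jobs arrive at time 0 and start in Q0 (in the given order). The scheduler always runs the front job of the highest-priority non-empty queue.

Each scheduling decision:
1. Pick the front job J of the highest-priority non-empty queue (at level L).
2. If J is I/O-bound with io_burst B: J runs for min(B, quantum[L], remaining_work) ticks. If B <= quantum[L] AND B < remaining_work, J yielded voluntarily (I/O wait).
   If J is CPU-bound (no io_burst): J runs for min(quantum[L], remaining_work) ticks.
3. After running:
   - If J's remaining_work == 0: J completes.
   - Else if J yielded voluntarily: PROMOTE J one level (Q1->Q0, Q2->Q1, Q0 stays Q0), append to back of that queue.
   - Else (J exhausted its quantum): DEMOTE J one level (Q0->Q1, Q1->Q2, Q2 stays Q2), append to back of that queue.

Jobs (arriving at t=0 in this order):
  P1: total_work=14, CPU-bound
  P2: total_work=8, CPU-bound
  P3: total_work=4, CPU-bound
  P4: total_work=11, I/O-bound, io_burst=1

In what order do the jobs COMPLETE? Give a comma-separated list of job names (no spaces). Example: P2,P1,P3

t=0-3: P1@Q0 runs 3, rem=11, quantum used, demote→Q1. Q0=[P2,P3,P4] Q1=[P1] Q2=[]
t=3-6: P2@Q0 runs 3, rem=5, quantum used, demote→Q1. Q0=[P3,P4] Q1=[P1,P2] Q2=[]
t=6-9: P3@Q0 runs 3, rem=1, quantum used, demote→Q1. Q0=[P4] Q1=[P1,P2,P3] Q2=[]
t=9-10: P4@Q0 runs 1, rem=10, I/O yield, promote→Q0. Q0=[P4] Q1=[P1,P2,P3] Q2=[]
t=10-11: P4@Q0 runs 1, rem=9, I/O yield, promote→Q0. Q0=[P4] Q1=[P1,P2,P3] Q2=[]
t=11-12: P4@Q0 runs 1, rem=8, I/O yield, promote→Q0. Q0=[P4] Q1=[P1,P2,P3] Q2=[]
t=12-13: P4@Q0 runs 1, rem=7, I/O yield, promote→Q0. Q0=[P4] Q1=[P1,P2,P3] Q2=[]
t=13-14: P4@Q0 runs 1, rem=6, I/O yield, promote→Q0. Q0=[P4] Q1=[P1,P2,P3] Q2=[]
t=14-15: P4@Q0 runs 1, rem=5, I/O yield, promote→Q0. Q0=[P4] Q1=[P1,P2,P3] Q2=[]
t=15-16: P4@Q0 runs 1, rem=4, I/O yield, promote→Q0. Q0=[P4] Q1=[P1,P2,P3] Q2=[]
t=16-17: P4@Q0 runs 1, rem=3, I/O yield, promote→Q0. Q0=[P4] Q1=[P1,P2,P3] Q2=[]
t=17-18: P4@Q0 runs 1, rem=2, I/O yield, promote→Q0. Q0=[P4] Q1=[P1,P2,P3] Q2=[]
t=18-19: P4@Q0 runs 1, rem=1, I/O yield, promote→Q0. Q0=[P4] Q1=[P1,P2,P3] Q2=[]
t=19-20: P4@Q0 runs 1, rem=0, completes. Q0=[] Q1=[P1,P2,P3] Q2=[]
t=20-26: P1@Q1 runs 6, rem=5, quantum used, demote→Q2. Q0=[] Q1=[P2,P3] Q2=[P1]
t=26-31: P2@Q1 runs 5, rem=0, completes. Q0=[] Q1=[P3] Q2=[P1]
t=31-32: P3@Q1 runs 1, rem=0, completes. Q0=[] Q1=[] Q2=[P1]
t=32-37: P1@Q2 runs 5, rem=0, completes. Q0=[] Q1=[] Q2=[]

Answer: P4,P2,P3,P1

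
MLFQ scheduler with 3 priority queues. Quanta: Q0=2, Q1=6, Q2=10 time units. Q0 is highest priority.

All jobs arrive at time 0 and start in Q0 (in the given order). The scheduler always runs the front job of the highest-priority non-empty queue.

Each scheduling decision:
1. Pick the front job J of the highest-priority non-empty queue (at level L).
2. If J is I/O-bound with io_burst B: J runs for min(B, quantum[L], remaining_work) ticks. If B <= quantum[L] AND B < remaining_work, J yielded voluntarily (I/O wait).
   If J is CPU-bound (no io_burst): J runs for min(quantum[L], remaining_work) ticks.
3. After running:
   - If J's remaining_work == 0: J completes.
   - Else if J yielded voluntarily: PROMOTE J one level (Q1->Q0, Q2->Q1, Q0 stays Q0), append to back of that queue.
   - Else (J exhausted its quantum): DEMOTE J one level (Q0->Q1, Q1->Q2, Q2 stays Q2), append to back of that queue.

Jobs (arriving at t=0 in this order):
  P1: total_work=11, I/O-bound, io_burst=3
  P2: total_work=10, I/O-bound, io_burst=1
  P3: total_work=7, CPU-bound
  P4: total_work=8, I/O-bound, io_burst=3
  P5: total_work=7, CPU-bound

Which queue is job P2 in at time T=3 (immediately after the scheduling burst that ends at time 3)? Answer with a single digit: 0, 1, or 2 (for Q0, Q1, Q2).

t=0-2: P1@Q0 runs 2, rem=9, quantum used, demote→Q1. Q0=[P2,P3,P4,P5] Q1=[P1] Q2=[]
t=2-3: P2@Q0 runs 1, rem=9, I/O yield, promote→Q0. Q0=[P3,P4,P5,P2] Q1=[P1] Q2=[]
t=3-5: P3@Q0 runs 2, rem=5, quantum used, demote→Q1. Q0=[P4,P5,P2] Q1=[P1,P3] Q2=[]
t=5-7: P4@Q0 runs 2, rem=6, quantum used, demote→Q1. Q0=[P5,P2] Q1=[P1,P3,P4] Q2=[]
t=7-9: P5@Q0 runs 2, rem=5, quantum used, demote→Q1. Q0=[P2] Q1=[P1,P3,P4,P5] Q2=[]
t=9-10: P2@Q0 runs 1, rem=8, I/O yield, promote→Q0. Q0=[P2] Q1=[P1,P3,P4,P5] Q2=[]
t=10-11: P2@Q0 runs 1, rem=7, I/O yield, promote→Q0. Q0=[P2] Q1=[P1,P3,P4,P5] Q2=[]
t=11-12: P2@Q0 runs 1, rem=6, I/O yield, promote→Q0. Q0=[P2] Q1=[P1,P3,P4,P5] Q2=[]
t=12-13: P2@Q0 runs 1, rem=5, I/O yield, promote→Q0. Q0=[P2] Q1=[P1,P3,P4,P5] Q2=[]
t=13-14: P2@Q0 runs 1, rem=4, I/O yield, promote→Q0. Q0=[P2] Q1=[P1,P3,P4,P5] Q2=[]
t=14-15: P2@Q0 runs 1, rem=3, I/O yield, promote→Q0. Q0=[P2] Q1=[P1,P3,P4,P5] Q2=[]
t=15-16: P2@Q0 runs 1, rem=2, I/O yield, promote→Q0. Q0=[P2] Q1=[P1,P3,P4,P5] Q2=[]
t=16-17: P2@Q0 runs 1, rem=1, I/O yield, promote→Q0. Q0=[P2] Q1=[P1,P3,P4,P5] Q2=[]
t=17-18: P2@Q0 runs 1, rem=0, completes. Q0=[] Q1=[P1,P3,P4,P5] Q2=[]
t=18-21: P1@Q1 runs 3, rem=6, I/O yield, promote→Q0. Q0=[P1] Q1=[P3,P4,P5] Q2=[]
t=21-23: P1@Q0 runs 2, rem=4, quantum used, demote→Q1. Q0=[] Q1=[P3,P4,P5,P1] Q2=[]
t=23-28: P3@Q1 runs 5, rem=0, completes. Q0=[] Q1=[P4,P5,P1] Q2=[]
t=28-31: P4@Q1 runs 3, rem=3, I/O yield, promote→Q0. Q0=[P4] Q1=[P5,P1] Q2=[]
t=31-33: P4@Q0 runs 2, rem=1, quantum used, demote→Q1. Q0=[] Q1=[P5,P1,P4] Q2=[]
t=33-38: P5@Q1 runs 5, rem=0, completes. Q0=[] Q1=[P1,P4] Q2=[]
t=38-41: P1@Q1 runs 3, rem=1, I/O yield, promote→Q0. Q0=[P1] Q1=[P4] Q2=[]
t=41-42: P1@Q0 runs 1, rem=0, completes. Q0=[] Q1=[P4] Q2=[]
t=42-43: P4@Q1 runs 1, rem=0, completes. Q0=[] Q1=[] Q2=[]

Answer: 0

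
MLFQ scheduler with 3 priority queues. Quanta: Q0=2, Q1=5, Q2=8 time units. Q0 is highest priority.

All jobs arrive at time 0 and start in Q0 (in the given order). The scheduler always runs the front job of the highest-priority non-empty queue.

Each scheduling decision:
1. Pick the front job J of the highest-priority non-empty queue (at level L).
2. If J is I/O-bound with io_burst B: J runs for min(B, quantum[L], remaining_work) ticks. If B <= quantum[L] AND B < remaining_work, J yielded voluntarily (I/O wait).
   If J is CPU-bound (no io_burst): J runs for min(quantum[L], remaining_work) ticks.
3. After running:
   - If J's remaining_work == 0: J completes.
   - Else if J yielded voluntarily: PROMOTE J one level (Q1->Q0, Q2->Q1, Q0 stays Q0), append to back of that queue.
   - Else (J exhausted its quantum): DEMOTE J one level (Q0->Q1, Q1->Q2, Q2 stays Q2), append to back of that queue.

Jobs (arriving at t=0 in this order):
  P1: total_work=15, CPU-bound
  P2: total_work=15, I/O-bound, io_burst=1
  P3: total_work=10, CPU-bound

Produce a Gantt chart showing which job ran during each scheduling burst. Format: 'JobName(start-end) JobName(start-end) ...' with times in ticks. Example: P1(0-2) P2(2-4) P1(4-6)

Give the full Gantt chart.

Answer: P1(0-2) P2(2-3) P3(3-5) P2(5-6) P2(6-7) P2(7-8) P2(8-9) P2(9-10) P2(10-11) P2(11-12) P2(12-13) P2(13-14) P2(14-15) P2(15-16) P2(16-17) P2(17-18) P2(18-19) P1(19-24) P3(24-29) P1(29-37) P3(37-40)

Derivation:
t=0-2: P1@Q0 runs 2, rem=13, quantum used, demote→Q1. Q0=[P2,P3] Q1=[P1] Q2=[]
t=2-3: P2@Q0 runs 1, rem=14, I/O yield, promote→Q0. Q0=[P3,P2] Q1=[P1] Q2=[]
t=3-5: P3@Q0 runs 2, rem=8, quantum used, demote→Q1. Q0=[P2] Q1=[P1,P3] Q2=[]
t=5-6: P2@Q0 runs 1, rem=13, I/O yield, promote→Q0. Q0=[P2] Q1=[P1,P3] Q2=[]
t=6-7: P2@Q0 runs 1, rem=12, I/O yield, promote→Q0. Q0=[P2] Q1=[P1,P3] Q2=[]
t=7-8: P2@Q0 runs 1, rem=11, I/O yield, promote→Q0. Q0=[P2] Q1=[P1,P3] Q2=[]
t=8-9: P2@Q0 runs 1, rem=10, I/O yield, promote→Q0. Q0=[P2] Q1=[P1,P3] Q2=[]
t=9-10: P2@Q0 runs 1, rem=9, I/O yield, promote→Q0. Q0=[P2] Q1=[P1,P3] Q2=[]
t=10-11: P2@Q0 runs 1, rem=8, I/O yield, promote→Q0. Q0=[P2] Q1=[P1,P3] Q2=[]
t=11-12: P2@Q0 runs 1, rem=7, I/O yield, promote→Q0. Q0=[P2] Q1=[P1,P3] Q2=[]
t=12-13: P2@Q0 runs 1, rem=6, I/O yield, promote→Q0. Q0=[P2] Q1=[P1,P3] Q2=[]
t=13-14: P2@Q0 runs 1, rem=5, I/O yield, promote→Q0. Q0=[P2] Q1=[P1,P3] Q2=[]
t=14-15: P2@Q0 runs 1, rem=4, I/O yield, promote→Q0. Q0=[P2] Q1=[P1,P3] Q2=[]
t=15-16: P2@Q0 runs 1, rem=3, I/O yield, promote→Q0. Q0=[P2] Q1=[P1,P3] Q2=[]
t=16-17: P2@Q0 runs 1, rem=2, I/O yield, promote→Q0. Q0=[P2] Q1=[P1,P3] Q2=[]
t=17-18: P2@Q0 runs 1, rem=1, I/O yield, promote→Q0. Q0=[P2] Q1=[P1,P3] Q2=[]
t=18-19: P2@Q0 runs 1, rem=0, completes. Q0=[] Q1=[P1,P3] Q2=[]
t=19-24: P1@Q1 runs 5, rem=8, quantum used, demote→Q2. Q0=[] Q1=[P3] Q2=[P1]
t=24-29: P3@Q1 runs 5, rem=3, quantum used, demote→Q2. Q0=[] Q1=[] Q2=[P1,P3]
t=29-37: P1@Q2 runs 8, rem=0, completes. Q0=[] Q1=[] Q2=[P3]
t=37-40: P3@Q2 runs 3, rem=0, completes. Q0=[] Q1=[] Q2=[]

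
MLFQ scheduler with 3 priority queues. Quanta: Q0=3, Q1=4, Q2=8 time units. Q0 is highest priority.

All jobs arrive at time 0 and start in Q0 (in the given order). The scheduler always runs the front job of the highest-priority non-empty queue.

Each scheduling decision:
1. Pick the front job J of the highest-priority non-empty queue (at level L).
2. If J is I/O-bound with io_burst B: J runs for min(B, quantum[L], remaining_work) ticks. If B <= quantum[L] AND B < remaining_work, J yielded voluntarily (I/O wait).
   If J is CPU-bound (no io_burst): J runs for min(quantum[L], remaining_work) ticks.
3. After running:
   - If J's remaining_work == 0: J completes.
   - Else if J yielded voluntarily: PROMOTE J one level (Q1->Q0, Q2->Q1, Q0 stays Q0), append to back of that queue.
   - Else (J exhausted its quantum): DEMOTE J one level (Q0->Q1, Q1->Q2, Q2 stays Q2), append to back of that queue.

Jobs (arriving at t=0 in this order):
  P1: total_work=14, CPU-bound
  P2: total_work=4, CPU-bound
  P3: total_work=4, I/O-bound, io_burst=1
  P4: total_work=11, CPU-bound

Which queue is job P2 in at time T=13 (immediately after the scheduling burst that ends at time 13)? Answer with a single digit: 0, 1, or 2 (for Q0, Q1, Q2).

t=0-3: P1@Q0 runs 3, rem=11, quantum used, demote→Q1. Q0=[P2,P3,P4] Q1=[P1] Q2=[]
t=3-6: P2@Q0 runs 3, rem=1, quantum used, demote→Q1. Q0=[P3,P4] Q1=[P1,P2] Q2=[]
t=6-7: P3@Q0 runs 1, rem=3, I/O yield, promote→Q0. Q0=[P4,P3] Q1=[P1,P2] Q2=[]
t=7-10: P4@Q0 runs 3, rem=8, quantum used, demote→Q1. Q0=[P3] Q1=[P1,P2,P4] Q2=[]
t=10-11: P3@Q0 runs 1, rem=2, I/O yield, promote→Q0. Q0=[P3] Q1=[P1,P2,P4] Q2=[]
t=11-12: P3@Q0 runs 1, rem=1, I/O yield, promote→Q0. Q0=[P3] Q1=[P1,P2,P4] Q2=[]
t=12-13: P3@Q0 runs 1, rem=0, completes. Q0=[] Q1=[P1,P2,P4] Q2=[]
t=13-17: P1@Q1 runs 4, rem=7, quantum used, demote→Q2. Q0=[] Q1=[P2,P4] Q2=[P1]
t=17-18: P2@Q1 runs 1, rem=0, completes. Q0=[] Q1=[P4] Q2=[P1]
t=18-22: P4@Q1 runs 4, rem=4, quantum used, demote→Q2. Q0=[] Q1=[] Q2=[P1,P4]
t=22-29: P1@Q2 runs 7, rem=0, completes. Q0=[] Q1=[] Q2=[P4]
t=29-33: P4@Q2 runs 4, rem=0, completes. Q0=[] Q1=[] Q2=[]

Answer: 1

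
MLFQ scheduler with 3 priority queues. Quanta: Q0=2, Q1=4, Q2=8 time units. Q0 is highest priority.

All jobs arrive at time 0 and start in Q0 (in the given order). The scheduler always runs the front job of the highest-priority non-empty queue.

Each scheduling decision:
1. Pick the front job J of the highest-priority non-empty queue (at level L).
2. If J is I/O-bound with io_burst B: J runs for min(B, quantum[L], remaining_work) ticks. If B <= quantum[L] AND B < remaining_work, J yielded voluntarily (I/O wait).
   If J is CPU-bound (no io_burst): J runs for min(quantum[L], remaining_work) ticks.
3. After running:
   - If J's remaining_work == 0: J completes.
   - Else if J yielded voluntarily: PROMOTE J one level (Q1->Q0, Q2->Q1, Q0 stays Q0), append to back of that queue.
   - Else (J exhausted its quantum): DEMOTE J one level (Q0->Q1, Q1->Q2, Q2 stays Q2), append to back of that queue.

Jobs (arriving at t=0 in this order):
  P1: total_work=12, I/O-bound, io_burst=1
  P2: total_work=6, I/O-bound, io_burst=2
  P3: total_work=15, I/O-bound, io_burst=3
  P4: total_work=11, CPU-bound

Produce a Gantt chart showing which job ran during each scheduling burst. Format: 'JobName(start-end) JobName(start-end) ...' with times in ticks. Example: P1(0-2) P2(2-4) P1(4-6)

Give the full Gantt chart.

t=0-1: P1@Q0 runs 1, rem=11, I/O yield, promote→Q0. Q0=[P2,P3,P4,P1] Q1=[] Q2=[]
t=1-3: P2@Q0 runs 2, rem=4, I/O yield, promote→Q0. Q0=[P3,P4,P1,P2] Q1=[] Q2=[]
t=3-5: P3@Q0 runs 2, rem=13, quantum used, demote→Q1. Q0=[P4,P1,P2] Q1=[P3] Q2=[]
t=5-7: P4@Q0 runs 2, rem=9, quantum used, demote→Q1. Q0=[P1,P2] Q1=[P3,P4] Q2=[]
t=7-8: P1@Q0 runs 1, rem=10, I/O yield, promote→Q0. Q0=[P2,P1] Q1=[P3,P4] Q2=[]
t=8-10: P2@Q0 runs 2, rem=2, I/O yield, promote→Q0. Q0=[P1,P2] Q1=[P3,P4] Q2=[]
t=10-11: P1@Q0 runs 1, rem=9, I/O yield, promote→Q0. Q0=[P2,P1] Q1=[P3,P4] Q2=[]
t=11-13: P2@Q0 runs 2, rem=0, completes. Q0=[P1] Q1=[P3,P4] Q2=[]
t=13-14: P1@Q0 runs 1, rem=8, I/O yield, promote→Q0. Q0=[P1] Q1=[P3,P4] Q2=[]
t=14-15: P1@Q0 runs 1, rem=7, I/O yield, promote→Q0. Q0=[P1] Q1=[P3,P4] Q2=[]
t=15-16: P1@Q0 runs 1, rem=6, I/O yield, promote→Q0. Q0=[P1] Q1=[P3,P4] Q2=[]
t=16-17: P1@Q0 runs 1, rem=5, I/O yield, promote→Q0. Q0=[P1] Q1=[P3,P4] Q2=[]
t=17-18: P1@Q0 runs 1, rem=4, I/O yield, promote→Q0. Q0=[P1] Q1=[P3,P4] Q2=[]
t=18-19: P1@Q0 runs 1, rem=3, I/O yield, promote→Q0. Q0=[P1] Q1=[P3,P4] Q2=[]
t=19-20: P1@Q0 runs 1, rem=2, I/O yield, promote→Q0. Q0=[P1] Q1=[P3,P4] Q2=[]
t=20-21: P1@Q0 runs 1, rem=1, I/O yield, promote→Q0. Q0=[P1] Q1=[P3,P4] Q2=[]
t=21-22: P1@Q0 runs 1, rem=0, completes. Q0=[] Q1=[P3,P4] Q2=[]
t=22-25: P3@Q1 runs 3, rem=10, I/O yield, promote→Q0. Q0=[P3] Q1=[P4] Q2=[]
t=25-27: P3@Q0 runs 2, rem=8, quantum used, demote→Q1. Q0=[] Q1=[P4,P3] Q2=[]
t=27-31: P4@Q1 runs 4, rem=5, quantum used, demote→Q2. Q0=[] Q1=[P3] Q2=[P4]
t=31-34: P3@Q1 runs 3, rem=5, I/O yield, promote→Q0. Q0=[P3] Q1=[] Q2=[P4]
t=34-36: P3@Q0 runs 2, rem=3, quantum used, demote→Q1. Q0=[] Q1=[P3] Q2=[P4]
t=36-39: P3@Q1 runs 3, rem=0, completes. Q0=[] Q1=[] Q2=[P4]
t=39-44: P4@Q2 runs 5, rem=0, completes. Q0=[] Q1=[] Q2=[]

Answer: P1(0-1) P2(1-3) P3(3-5) P4(5-7) P1(7-8) P2(8-10) P1(10-11) P2(11-13) P1(13-14) P1(14-15) P1(15-16) P1(16-17) P1(17-18) P1(18-19) P1(19-20) P1(20-21) P1(21-22) P3(22-25) P3(25-27) P4(27-31) P3(31-34) P3(34-36) P3(36-39) P4(39-44)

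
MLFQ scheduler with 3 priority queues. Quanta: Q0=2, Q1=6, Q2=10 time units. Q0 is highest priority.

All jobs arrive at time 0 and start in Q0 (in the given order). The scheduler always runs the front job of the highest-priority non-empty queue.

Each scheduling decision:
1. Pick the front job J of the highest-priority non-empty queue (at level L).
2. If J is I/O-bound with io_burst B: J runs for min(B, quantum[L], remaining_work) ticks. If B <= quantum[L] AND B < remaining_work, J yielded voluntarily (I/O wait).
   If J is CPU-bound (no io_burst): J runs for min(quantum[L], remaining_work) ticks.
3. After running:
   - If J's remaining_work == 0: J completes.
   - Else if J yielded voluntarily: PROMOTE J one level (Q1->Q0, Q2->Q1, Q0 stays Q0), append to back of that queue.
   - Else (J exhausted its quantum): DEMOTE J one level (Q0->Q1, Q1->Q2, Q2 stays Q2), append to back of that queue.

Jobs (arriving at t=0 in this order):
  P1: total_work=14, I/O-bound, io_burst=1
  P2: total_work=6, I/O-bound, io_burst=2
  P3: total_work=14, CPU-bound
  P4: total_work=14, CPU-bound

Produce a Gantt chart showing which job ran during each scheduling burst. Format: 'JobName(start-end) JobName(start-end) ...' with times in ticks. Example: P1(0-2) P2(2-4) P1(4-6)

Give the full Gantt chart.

t=0-1: P1@Q0 runs 1, rem=13, I/O yield, promote→Q0. Q0=[P2,P3,P4,P1] Q1=[] Q2=[]
t=1-3: P2@Q0 runs 2, rem=4, I/O yield, promote→Q0. Q0=[P3,P4,P1,P2] Q1=[] Q2=[]
t=3-5: P3@Q0 runs 2, rem=12, quantum used, demote→Q1. Q0=[P4,P1,P2] Q1=[P3] Q2=[]
t=5-7: P4@Q0 runs 2, rem=12, quantum used, demote→Q1. Q0=[P1,P2] Q1=[P3,P4] Q2=[]
t=7-8: P1@Q0 runs 1, rem=12, I/O yield, promote→Q0. Q0=[P2,P1] Q1=[P3,P4] Q2=[]
t=8-10: P2@Q0 runs 2, rem=2, I/O yield, promote→Q0. Q0=[P1,P2] Q1=[P3,P4] Q2=[]
t=10-11: P1@Q0 runs 1, rem=11, I/O yield, promote→Q0. Q0=[P2,P1] Q1=[P3,P4] Q2=[]
t=11-13: P2@Q0 runs 2, rem=0, completes. Q0=[P1] Q1=[P3,P4] Q2=[]
t=13-14: P1@Q0 runs 1, rem=10, I/O yield, promote→Q0. Q0=[P1] Q1=[P3,P4] Q2=[]
t=14-15: P1@Q0 runs 1, rem=9, I/O yield, promote→Q0. Q0=[P1] Q1=[P3,P4] Q2=[]
t=15-16: P1@Q0 runs 1, rem=8, I/O yield, promote→Q0. Q0=[P1] Q1=[P3,P4] Q2=[]
t=16-17: P1@Q0 runs 1, rem=7, I/O yield, promote→Q0. Q0=[P1] Q1=[P3,P4] Q2=[]
t=17-18: P1@Q0 runs 1, rem=6, I/O yield, promote→Q0. Q0=[P1] Q1=[P3,P4] Q2=[]
t=18-19: P1@Q0 runs 1, rem=5, I/O yield, promote→Q0. Q0=[P1] Q1=[P3,P4] Q2=[]
t=19-20: P1@Q0 runs 1, rem=4, I/O yield, promote→Q0. Q0=[P1] Q1=[P3,P4] Q2=[]
t=20-21: P1@Q0 runs 1, rem=3, I/O yield, promote→Q0. Q0=[P1] Q1=[P3,P4] Q2=[]
t=21-22: P1@Q0 runs 1, rem=2, I/O yield, promote→Q0. Q0=[P1] Q1=[P3,P4] Q2=[]
t=22-23: P1@Q0 runs 1, rem=1, I/O yield, promote→Q0. Q0=[P1] Q1=[P3,P4] Q2=[]
t=23-24: P1@Q0 runs 1, rem=0, completes. Q0=[] Q1=[P3,P4] Q2=[]
t=24-30: P3@Q1 runs 6, rem=6, quantum used, demote→Q2. Q0=[] Q1=[P4] Q2=[P3]
t=30-36: P4@Q1 runs 6, rem=6, quantum used, demote→Q2. Q0=[] Q1=[] Q2=[P3,P4]
t=36-42: P3@Q2 runs 6, rem=0, completes. Q0=[] Q1=[] Q2=[P4]
t=42-48: P4@Q2 runs 6, rem=0, completes. Q0=[] Q1=[] Q2=[]

Answer: P1(0-1) P2(1-3) P3(3-5) P4(5-7) P1(7-8) P2(8-10) P1(10-11) P2(11-13) P1(13-14) P1(14-15) P1(15-16) P1(16-17) P1(17-18) P1(18-19) P1(19-20) P1(20-21) P1(21-22) P1(22-23) P1(23-24) P3(24-30) P4(30-36) P3(36-42) P4(42-48)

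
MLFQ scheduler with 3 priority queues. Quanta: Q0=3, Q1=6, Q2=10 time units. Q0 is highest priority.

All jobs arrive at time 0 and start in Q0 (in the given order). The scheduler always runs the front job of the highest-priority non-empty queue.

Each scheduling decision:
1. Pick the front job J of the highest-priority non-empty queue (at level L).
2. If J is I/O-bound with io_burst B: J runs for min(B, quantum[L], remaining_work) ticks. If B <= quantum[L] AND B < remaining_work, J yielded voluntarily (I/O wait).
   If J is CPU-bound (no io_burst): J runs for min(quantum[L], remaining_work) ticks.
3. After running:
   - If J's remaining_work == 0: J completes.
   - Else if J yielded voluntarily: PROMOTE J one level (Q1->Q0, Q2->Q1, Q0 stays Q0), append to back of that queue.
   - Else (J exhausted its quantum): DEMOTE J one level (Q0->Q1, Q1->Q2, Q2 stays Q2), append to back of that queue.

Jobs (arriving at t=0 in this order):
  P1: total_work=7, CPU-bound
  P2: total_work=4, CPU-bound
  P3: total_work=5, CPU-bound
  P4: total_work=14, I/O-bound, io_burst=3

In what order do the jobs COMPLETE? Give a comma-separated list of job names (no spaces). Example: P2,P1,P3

Answer: P4,P1,P2,P3

Derivation:
t=0-3: P1@Q0 runs 3, rem=4, quantum used, demote→Q1. Q0=[P2,P3,P4] Q1=[P1] Q2=[]
t=3-6: P2@Q0 runs 3, rem=1, quantum used, demote→Q1. Q0=[P3,P4] Q1=[P1,P2] Q2=[]
t=6-9: P3@Q0 runs 3, rem=2, quantum used, demote→Q1. Q0=[P4] Q1=[P1,P2,P3] Q2=[]
t=9-12: P4@Q0 runs 3, rem=11, I/O yield, promote→Q0. Q0=[P4] Q1=[P1,P2,P3] Q2=[]
t=12-15: P4@Q0 runs 3, rem=8, I/O yield, promote→Q0. Q0=[P4] Q1=[P1,P2,P3] Q2=[]
t=15-18: P4@Q0 runs 3, rem=5, I/O yield, promote→Q0. Q0=[P4] Q1=[P1,P2,P3] Q2=[]
t=18-21: P4@Q0 runs 3, rem=2, I/O yield, promote→Q0. Q0=[P4] Q1=[P1,P2,P3] Q2=[]
t=21-23: P4@Q0 runs 2, rem=0, completes. Q0=[] Q1=[P1,P2,P3] Q2=[]
t=23-27: P1@Q1 runs 4, rem=0, completes. Q0=[] Q1=[P2,P3] Q2=[]
t=27-28: P2@Q1 runs 1, rem=0, completes. Q0=[] Q1=[P3] Q2=[]
t=28-30: P3@Q1 runs 2, rem=0, completes. Q0=[] Q1=[] Q2=[]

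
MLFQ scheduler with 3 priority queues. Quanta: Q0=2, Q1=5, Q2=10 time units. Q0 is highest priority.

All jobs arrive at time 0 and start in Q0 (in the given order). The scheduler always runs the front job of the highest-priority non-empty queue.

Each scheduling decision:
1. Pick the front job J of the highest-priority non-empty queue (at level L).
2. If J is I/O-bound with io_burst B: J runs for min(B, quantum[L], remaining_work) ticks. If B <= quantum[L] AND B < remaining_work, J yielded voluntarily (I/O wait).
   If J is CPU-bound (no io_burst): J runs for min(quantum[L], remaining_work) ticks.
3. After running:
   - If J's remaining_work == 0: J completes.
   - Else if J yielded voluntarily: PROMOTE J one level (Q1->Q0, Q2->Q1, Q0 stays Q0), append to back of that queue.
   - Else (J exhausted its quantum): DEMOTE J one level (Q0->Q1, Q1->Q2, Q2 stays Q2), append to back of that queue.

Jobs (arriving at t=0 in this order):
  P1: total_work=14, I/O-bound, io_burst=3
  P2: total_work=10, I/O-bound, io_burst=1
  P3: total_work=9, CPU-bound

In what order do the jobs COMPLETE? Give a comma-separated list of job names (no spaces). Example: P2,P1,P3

t=0-2: P1@Q0 runs 2, rem=12, quantum used, demote→Q1. Q0=[P2,P3] Q1=[P1] Q2=[]
t=2-3: P2@Q0 runs 1, rem=9, I/O yield, promote→Q0. Q0=[P3,P2] Q1=[P1] Q2=[]
t=3-5: P3@Q0 runs 2, rem=7, quantum used, demote→Q1. Q0=[P2] Q1=[P1,P3] Q2=[]
t=5-6: P2@Q0 runs 1, rem=8, I/O yield, promote→Q0. Q0=[P2] Q1=[P1,P3] Q2=[]
t=6-7: P2@Q0 runs 1, rem=7, I/O yield, promote→Q0. Q0=[P2] Q1=[P1,P3] Q2=[]
t=7-8: P2@Q0 runs 1, rem=6, I/O yield, promote→Q0. Q0=[P2] Q1=[P1,P3] Q2=[]
t=8-9: P2@Q0 runs 1, rem=5, I/O yield, promote→Q0. Q0=[P2] Q1=[P1,P3] Q2=[]
t=9-10: P2@Q0 runs 1, rem=4, I/O yield, promote→Q0. Q0=[P2] Q1=[P1,P3] Q2=[]
t=10-11: P2@Q0 runs 1, rem=3, I/O yield, promote→Q0. Q0=[P2] Q1=[P1,P3] Q2=[]
t=11-12: P2@Q0 runs 1, rem=2, I/O yield, promote→Q0. Q0=[P2] Q1=[P1,P3] Q2=[]
t=12-13: P2@Q0 runs 1, rem=1, I/O yield, promote→Q0. Q0=[P2] Q1=[P1,P3] Q2=[]
t=13-14: P2@Q0 runs 1, rem=0, completes. Q0=[] Q1=[P1,P3] Q2=[]
t=14-17: P1@Q1 runs 3, rem=9, I/O yield, promote→Q0. Q0=[P1] Q1=[P3] Q2=[]
t=17-19: P1@Q0 runs 2, rem=7, quantum used, demote→Q1. Q0=[] Q1=[P3,P1] Q2=[]
t=19-24: P3@Q1 runs 5, rem=2, quantum used, demote→Q2. Q0=[] Q1=[P1] Q2=[P3]
t=24-27: P1@Q1 runs 3, rem=4, I/O yield, promote→Q0. Q0=[P1] Q1=[] Q2=[P3]
t=27-29: P1@Q0 runs 2, rem=2, quantum used, demote→Q1. Q0=[] Q1=[P1] Q2=[P3]
t=29-31: P1@Q1 runs 2, rem=0, completes. Q0=[] Q1=[] Q2=[P3]
t=31-33: P3@Q2 runs 2, rem=0, completes. Q0=[] Q1=[] Q2=[]

Answer: P2,P1,P3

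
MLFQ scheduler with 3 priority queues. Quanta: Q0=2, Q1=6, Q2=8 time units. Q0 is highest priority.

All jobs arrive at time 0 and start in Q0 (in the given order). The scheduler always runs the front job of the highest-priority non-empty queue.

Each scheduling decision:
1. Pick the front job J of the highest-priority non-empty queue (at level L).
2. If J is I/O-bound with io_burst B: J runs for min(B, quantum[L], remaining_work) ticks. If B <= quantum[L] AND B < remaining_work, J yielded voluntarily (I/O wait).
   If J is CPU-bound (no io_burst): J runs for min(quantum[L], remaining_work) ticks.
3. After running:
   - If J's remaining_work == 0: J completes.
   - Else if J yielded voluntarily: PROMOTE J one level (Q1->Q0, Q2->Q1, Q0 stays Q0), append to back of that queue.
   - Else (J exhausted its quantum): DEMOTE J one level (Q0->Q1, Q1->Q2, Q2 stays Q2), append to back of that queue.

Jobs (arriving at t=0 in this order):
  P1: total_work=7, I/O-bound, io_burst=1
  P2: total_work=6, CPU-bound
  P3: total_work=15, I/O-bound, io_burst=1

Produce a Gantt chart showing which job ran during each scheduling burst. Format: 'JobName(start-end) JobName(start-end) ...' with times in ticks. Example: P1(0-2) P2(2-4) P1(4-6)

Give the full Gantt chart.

t=0-1: P1@Q0 runs 1, rem=6, I/O yield, promote→Q0. Q0=[P2,P3,P1] Q1=[] Q2=[]
t=1-3: P2@Q0 runs 2, rem=4, quantum used, demote→Q1. Q0=[P3,P1] Q1=[P2] Q2=[]
t=3-4: P3@Q0 runs 1, rem=14, I/O yield, promote→Q0. Q0=[P1,P3] Q1=[P2] Q2=[]
t=4-5: P1@Q0 runs 1, rem=5, I/O yield, promote→Q0. Q0=[P3,P1] Q1=[P2] Q2=[]
t=5-6: P3@Q0 runs 1, rem=13, I/O yield, promote→Q0. Q0=[P1,P3] Q1=[P2] Q2=[]
t=6-7: P1@Q0 runs 1, rem=4, I/O yield, promote→Q0. Q0=[P3,P1] Q1=[P2] Q2=[]
t=7-8: P3@Q0 runs 1, rem=12, I/O yield, promote→Q0. Q0=[P1,P3] Q1=[P2] Q2=[]
t=8-9: P1@Q0 runs 1, rem=3, I/O yield, promote→Q0. Q0=[P3,P1] Q1=[P2] Q2=[]
t=9-10: P3@Q0 runs 1, rem=11, I/O yield, promote→Q0. Q0=[P1,P3] Q1=[P2] Q2=[]
t=10-11: P1@Q0 runs 1, rem=2, I/O yield, promote→Q0. Q0=[P3,P1] Q1=[P2] Q2=[]
t=11-12: P3@Q0 runs 1, rem=10, I/O yield, promote→Q0. Q0=[P1,P3] Q1=[P2] Q2=[]
t=12-13: P1@Q0 runs 1, rem=1, I/O yield, promote→Q0. Q0=[P3,P1] Q1=[P2] Q2=[]
t=13-14: P3@Q0 runs 1, rem=9, I/O yield, promote→Q0. Q0=[P1,P3] Q1=[P2] Q2=[]
t=14-15: P1@Q0 runs 1, rem=0, completes. Q0=[P3] Q1=[P2] Q2=[]
t=15-16: P3@Q0 runs 1, rem=8, I/O yield, promote→Q0. Q0=[P3] Q1=[P2] Q2=[]
t=16-17: P3@Q0 runs 1, rem=7, I/O yield, promote→Q0. Q0=[P3] Q1=[P2] Q2=[]
t=17-18: P3@Q0 runs 1, rem=6, I/O yield, promote→Q0. Q0=[P3] Q1=[P2] Q2=[]
t=18-19: P3@Q0 runs 1, rem=5, I/O yield, promote→Q0. Q0=[P3] Q1=[P2] Q2=[]
t=19-20: P3@Q0 runs 1, rem=4, I/O yield, promote→Q0. Q0=[P3] Q1=[P2] Q2=[]
t=20-21: P3@Q0 runs 1, rem=3, I/O yield, promote→Q0. Q0=[P3] Q1=[P2] Q2=[]
t=21-22: P3@Q0 runs 1, rem=2, I/O yield, promote→Q0. Q0=[P3] Q1=[P2] Q2=[]
t=22-23: P3@Q0 runs 1, rem=1, I/O yield, promote→Q0. Q0=[P3] Q1=[P2] Q2=[]
t=23-24: P3@Q0 runs 1, rem=0, completes. Q0=[] Q1=[P2] Q2=[]
t=24-28: P2@Q1 runs 4, rem=0, completes. Q0=[] Q1=[] Q2=[]

Answer: P1(0-1) P2(1-3) P3(3-4) P1(4-5) P3(5-6) P1(6-7) P3(7-8) P1(8-9) P3(9-10) P1(10-11) P3(11-12) P1(12-13) P3(13-14) P1(14-15) P3(15-16) P3(16-17) P3(17-18) P3(18-19) P3(19-20) P3(20-21) P3(21-22) P3(22-23) P3(23-24) P2(24-28)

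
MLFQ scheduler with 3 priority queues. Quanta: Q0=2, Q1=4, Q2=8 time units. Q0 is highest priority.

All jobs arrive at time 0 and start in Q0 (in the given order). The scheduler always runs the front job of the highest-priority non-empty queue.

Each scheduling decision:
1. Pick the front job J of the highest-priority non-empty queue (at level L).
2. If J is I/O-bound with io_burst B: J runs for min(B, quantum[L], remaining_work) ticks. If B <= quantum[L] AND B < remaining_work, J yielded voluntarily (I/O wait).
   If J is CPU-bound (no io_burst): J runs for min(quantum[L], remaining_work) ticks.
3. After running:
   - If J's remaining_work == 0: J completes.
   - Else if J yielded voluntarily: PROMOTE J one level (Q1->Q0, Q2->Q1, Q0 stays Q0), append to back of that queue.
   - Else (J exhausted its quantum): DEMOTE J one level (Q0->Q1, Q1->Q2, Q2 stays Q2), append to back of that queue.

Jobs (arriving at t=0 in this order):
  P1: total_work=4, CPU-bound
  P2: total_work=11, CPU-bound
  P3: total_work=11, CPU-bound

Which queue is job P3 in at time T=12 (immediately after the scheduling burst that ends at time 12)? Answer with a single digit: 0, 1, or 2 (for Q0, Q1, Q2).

t=0-2: P1@Q0 runs 2, rem=2, quantum used, demote→Q1. Q0=[P2,P3] Q1=[P1] Q2=[]
t=2-4: P2@Q0 runs 2, rem=9, quantum used, demote→Q1. Q0=[P3] Q1=[P1,P2] Q2=[]
t=4-6: P3@Q0 runs 2, rem=9, quantum used, demote→Q1. Q0=[] Q1=[P1,P2,P3] Q2=[]
t=6-8: P1@Q1 runs 2, rem=0, completes. Q0=[] Q1=[P2,P3] Q2=[]
t=8-12: P2@Q1 runs 4, rem=5, quantum used, demote→Q2. Q0=[] Q1=[P3] Q2=[P2]
t=12-16: P3@Q1 runs 4, rem=5, quantum used, demote→Q2. Q0=[] Q1=[] Q2=[P2,P3]
t=16-21: P2@Q2 runs 5, rem=0, completes. Q0=[] Q1=[] Q2=[P3]
t=21-26: P3@Q2 runs 5, rem=0, completes. Q0=[] Q1=[] Q2=[]

Answer: 1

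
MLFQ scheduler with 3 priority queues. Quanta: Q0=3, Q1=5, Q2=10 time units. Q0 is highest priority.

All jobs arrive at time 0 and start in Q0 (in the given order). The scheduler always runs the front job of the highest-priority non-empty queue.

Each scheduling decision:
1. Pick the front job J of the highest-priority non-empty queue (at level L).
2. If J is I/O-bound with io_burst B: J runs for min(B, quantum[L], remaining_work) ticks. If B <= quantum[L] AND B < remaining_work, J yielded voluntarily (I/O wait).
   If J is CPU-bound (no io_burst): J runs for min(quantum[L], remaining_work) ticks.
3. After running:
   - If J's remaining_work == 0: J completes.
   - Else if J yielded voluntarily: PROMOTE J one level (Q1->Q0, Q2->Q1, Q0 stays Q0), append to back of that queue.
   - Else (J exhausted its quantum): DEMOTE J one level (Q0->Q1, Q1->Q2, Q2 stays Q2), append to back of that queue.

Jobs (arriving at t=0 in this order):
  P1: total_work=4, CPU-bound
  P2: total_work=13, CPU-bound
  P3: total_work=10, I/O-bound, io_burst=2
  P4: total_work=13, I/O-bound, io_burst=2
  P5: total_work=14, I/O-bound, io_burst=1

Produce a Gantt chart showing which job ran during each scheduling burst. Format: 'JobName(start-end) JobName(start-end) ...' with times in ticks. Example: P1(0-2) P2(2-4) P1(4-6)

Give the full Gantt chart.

t=0-3: P1@Q0 runs 3, rem=1, quantum used, demote→Q1. Q0=[P2,P3,P4,P5] Q1=[P1] Q2=[]
t=3-6: P2@Q0 runs 3, rem=10, quantum used, demote→Q1. Q0=[P3,P4,P5] Q1=[P1,P2] Q2=[]
t=6-8: P3@Q0 runs 2, rem=8, I/O yield, promote→Q0. Q0=[P4,P5,P3] Q1=[P1,P2] Q2=[]
t=8-10: P4@Q0 runs 2, rem=11, I/O yield, promote→Q0. Q0=[P5,P3,P4] Q1=[P1,P2] Q2=[]
t=10-11: P5@Q0 runs 1, rem=13, I/O yield, promote→Q0. Q0=[P3,P4,P5] Q1=[P1,P2] Q2=[]
t=11-13: P3@Q0 runs 2, rem=6, I/O yield, promote→Q0. Q0=[P4,P5,P3] Q1=[P1,P2] Q2=[]
t=13-15: P4@Q0 runs 2, rem=9, I/O yield, promote→Q0. Q0=[P5,P3,P4] Q1=[P1,P2] Q2=[]
t=15-16: P5@Q0 runs 1, rem=12, I/O yield, promote→Q0. Q0=[P3,P4,P5] Q1=[P1,P2] Q2=[]
t=16-18: P3@Q0 runs 2, rem=4, I/O yield, promote→Q0. Q0=[P4,P5,P3] Q1=[P1,P2] Q2=[]
t=18-20: P4@Q0 runs 2, rem=7, I/O yield, promote→Q0. Q0=[P5,P3,P4] Q1=[P1,P2] Q2=[]
t=20-21: P5@Q0 runs 1, rem=11, I/O yield, promote→Q0. Q0=[P3,P4,P5] Q1=[P1,P2] Q2=[]
t=21-23: P3@Q0 runs 2, rem=2, I/O yield, promote→Q0. Q0=[P4,P5,P3] Q1=[P1,P2] Q2=[]
t=23-25: P4@Q0 runs 2, rem=5, I/O yield, promote→Q0. Q0=[P5,P3,P4] Q1=[P1,P2] Q2=[]
t=25-26: P5@Q0 runs 1, rem=10, I/O yield, promote→Q0. Q0=[P3,P4,P5] Q1=[P1,P2] Q2=[]
t=26-28: P3@Q0 runs 2, rem=0, completes. Q0=[P4,P5] Q1=[P1,P2] Q2=[]
t=28-30: P4@Q0 runs 2, rem=3, I/O yield, promote→Q0. Q0=[P5,P4] Q1=[P1,P2] Q2=[]
t=30-31: P5@Q0 runs 1, rem=9, I/O yield, promote→Q0. Q0=[P4,P5] Q1=[P1,P2] Q2=[]
t=31-33: P4@Q0 runs 2, rem=1, I/O yield, promote→Q0. Q0=[P5,P4] Q1=[P1,P2] Q2=[]
t=33-34: P5@Q0 runs 1, rem=8, I/O yield, promote→Q0. Q0=[P4,P5] Q1=[P1,P2] Q2=[]
t=34-35: P4@Q0 runs 1, rem=0, completes. Q0=[P5] Q1=[P1,P2] Q2=[]
t=35-36: P5@Q0 runs 1, rem=7, I/O yield, promote→Q0. Q0=[P5] Q1=[P1,P2] Q2=[]
t=36-37: P5@Q0 runs 1, rem=6, I/O yield, promote→Q0. Q0=[P5] Q1=[P1,P2] Q2=[]
t=37-38: P5@Q0 runs 1, rem=5, I/O yield, promote→Q0. Q0=[P5] Q1=[P1,P2] Q2=[]
t=38-39: P5@Q0 runs 1, rem=4, I/O yield, promote→Q0. Q0=[P5] Q1=[P1,P2] Q2=[]
t=39-40: P5@Q0 runs 1, rem=3, I/O yield, promote→Q0. Q0=[P5] Q1=[P1,P2] Q2=[]
t=40-41: P5@Q0 runs 1, rem=2, I/O yield, promote→Q0. Q0=[P5] Q1=[P1,P2] Q2=[]
t=41-42: P5@Q0 runs 1, rem=1, I/O yield, promote→Q0. Q0=[P5] Q1=[P1,P2] Q2=[]
t=42-43: P5@Q0 runs 1, rem=0, completes. Q0=[] Q1=[P1,P2] Q2=[]
t=43-44: P1@Q1 runs 1, rem=0, completes. Q0=[] Q1=[P2] Q2=[]
t=44-49: P2@Q1 runs 5, rem=5, quantum used, demote→Q2. Q0=[] Q1=[] Q2=[P2]
t=49-54: P2@Q2 runs 5, rem=0, completes. Q0=[] Q1=[] Q2=[]

Answer: P1(0-3) P2(3-6) P3(6-8) P4(8-10) P5(10-11) P3(11-13) P4(13-15) P5(15-16) P3(16-18) P4(18-20) P5(20-21) P3(21-23) P4(23-25) P5(25-26) P3(26-28) P4(28-30) P5(30-31) P4(31-33) P5(33-34) P4(34-35) P5(35-36) P5(36-37) P5(37-38) P5(38-39) P5(39-40) P5(40-41) P5(41-42) P5(42-43) P1(43-44) P2(44-49) P2(49-54)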